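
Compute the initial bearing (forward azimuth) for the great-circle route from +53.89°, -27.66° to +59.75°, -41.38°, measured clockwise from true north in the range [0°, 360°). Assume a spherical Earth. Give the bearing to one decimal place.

313.6°

Δλ = -41.38 − -27.66 = -13.72°.
θ = atan2( sin Δλ · cos φ₂ , cos φ₁ · sin φ₂ − sin φ₁ · cos φ₂ · cos Δλ )
  = atan2(-0.11948, 0.11371) = -46.418° → normalised to [0°, 360°): 313.582°.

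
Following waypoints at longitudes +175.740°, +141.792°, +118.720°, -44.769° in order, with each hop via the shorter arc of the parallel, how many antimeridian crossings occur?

0

Leg 1: +175.740° → +141.792°, shortest Δλ = -33.948° (west) — does not cross 180°.
Leg 2: +141.792° → +118.720°, shortest Δλ = -23.072° (west) — does not cross 180°.
Leg 3: +118.720° → -44.769°, shortest Δλ = -163.489° (west) — does not cross 180°.
Total crossings: 0.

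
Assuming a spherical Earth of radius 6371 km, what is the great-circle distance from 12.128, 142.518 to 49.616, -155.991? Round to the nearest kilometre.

Δλ = -155.991 − 142.518 = -298.509°; wrapped into (−180°, 180°]: 61.491°.
Δφ = 49.616 − 12.128 = 37.488°.
a = sin²(Δφ/2) + cos φ₁ · cos φ₂ · sin²(Δλ/2) = 0.268812.
c = 2·atan2(√a, √(1−a)) = 1.09012 rad → d = 6371·c ≈ 6945.17 km.

6945 km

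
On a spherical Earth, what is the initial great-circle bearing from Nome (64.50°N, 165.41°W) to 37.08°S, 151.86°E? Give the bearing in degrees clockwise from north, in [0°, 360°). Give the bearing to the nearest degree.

214°

Δλ = 151.86 − -165.41 = 317.27°; wrapped into (−180°, 180°]: -42.73°.
θ = atan2( sin Δλ · cos φ₂ , cos φ₁ · sin φ₂ − sin φ₁ · cos φ₂ · cos Δλ )
  = atan2(-0.54134, -0.78851) = -145.529° → normalised to [0°, 360°): 214.471°.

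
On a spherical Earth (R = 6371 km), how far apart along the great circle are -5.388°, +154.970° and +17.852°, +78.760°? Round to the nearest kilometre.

Δλ = 78.760 − 154.970 = -76.210°.
Δφ = 17.852 − -5.388 = 23.240°.
a = sin²(Δφ/2) + cos φ₁ · cos φ₂ · sin²(Δλ/2) = 0.401451.
c = 2·atan2(√a, √(1−a)) = 1.37240 rad → d = 6371·c ≈ 8743.55 km.

8744 km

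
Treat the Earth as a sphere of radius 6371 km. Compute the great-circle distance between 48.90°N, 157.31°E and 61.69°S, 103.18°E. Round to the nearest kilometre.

Δλ = 103.18 − 157.31 = -54.13°.
Δφ = -61.69 − 48.90 = -110.59°.
a = sin²(Δφ/2) + cos φ₁ · cos φ₂ · sin²(Δλ/2) = 0.740380.
c = 2·atan2(√a, √(1−a)) = 2.07232 rad → d = 6371·c ≈ 13202.74 km.

13203 km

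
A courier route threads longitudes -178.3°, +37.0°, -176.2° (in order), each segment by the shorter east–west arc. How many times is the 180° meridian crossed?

Leg 1: -178.3° → +37.0°, shortest Δλ = -144.7° (west) — crosses 180°.
Leg 2: +37.0° → -176.2°, shortest Δλ = 146.8° (east) — crosses 180°.
Total crossings: 2.

2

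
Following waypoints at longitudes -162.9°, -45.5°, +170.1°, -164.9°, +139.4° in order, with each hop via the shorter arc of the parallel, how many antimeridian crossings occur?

Leg 1: -162.9° → -45.5°, shortest Δλ = 117.4° (east) — does not cross 180°.
Leg 2: -45.5° → +170.1°, shortest Δλ = -144.4° (west) — crosses 180°.
Leg 3: +170.1° → -164.9°, shortest Δλ = 25.0° (east) — crosses 180°.
Leg 4: -164.9° → +139.4°, shortest Δλ = -55.7° (west) — crosses 180°.
Total crossings: 3.

3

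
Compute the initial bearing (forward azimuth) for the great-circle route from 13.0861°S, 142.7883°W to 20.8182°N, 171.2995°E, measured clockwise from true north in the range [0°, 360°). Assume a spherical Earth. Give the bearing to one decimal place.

306.3°

Δλ = 171.2995 − -142.7883 = 314.0878°; wrapped into (−180°, 180°]: -45.9122°.
θ = atan2( sin Δλ · cos φ₂ , cos φ₁ · sin φ₂ − sin φ₁ · cos φ₂ · cos Δλ )
  = atan2(-0.67138, 0.49342) = -53.687° → normalised to [0°, 360°): 306.313°.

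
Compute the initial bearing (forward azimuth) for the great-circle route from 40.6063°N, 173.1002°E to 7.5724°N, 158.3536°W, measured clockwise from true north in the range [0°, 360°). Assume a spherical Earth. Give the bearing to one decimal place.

Δλ = -158.3536 − 173.1002 = -331.4538°; wrapped into (−180°, 180°]: 28.5462°.
θ = atan2( sin Δλ · cos φ₂ , cos φ₁ · sin φ₂ − sin φ₁ · cos φ₂ · cos Δλ )
  = atan2(0.47370, -0.46670) = 134.574° → normalised to [0°, 360°): 134.574°.

134.6°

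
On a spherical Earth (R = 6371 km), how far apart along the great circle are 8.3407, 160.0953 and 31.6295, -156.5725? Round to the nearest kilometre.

Δλ = -156.5725 − 160.0953 = -316.6678°; wrapped into (−180°, 180°]: 43.3322°.
Δφ = 31.6295 − 8.3407 = 23.2888°.
a = sin²(Δφ/2) + cos φ₁ · cos φ₂ · sin²(Δλ/2) = 0.155570.
c = 2·atan2(√a, √(1−a)) = 0.81088 rad → d = 6371·c ≈ 5166.12 km.

5166 km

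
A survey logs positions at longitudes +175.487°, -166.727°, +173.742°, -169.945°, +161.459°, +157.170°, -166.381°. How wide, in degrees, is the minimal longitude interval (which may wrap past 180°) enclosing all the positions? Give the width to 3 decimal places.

36.449°

Sort the longitudes: -169.945°, -166.727°, -166.381°, +157.170°, +161.459°, +173.742°, +175.487°.
Eastward gaps between consecutive values (wrapping around): 3.218°, 0.346°, 323.551°, 4.289°, 12.283°, 1.745°, 14.568°.
Largest gap = 323.551° ⇒ minimal covering band is its complement: 360° − 323.551° = 36.449°.
Band runs from +157.170° eastward to -166.381°, crossing the antimeridian.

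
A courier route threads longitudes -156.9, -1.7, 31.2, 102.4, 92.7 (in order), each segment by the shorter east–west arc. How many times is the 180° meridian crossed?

Leg 1: -156.9° → -1.7°, shortest Δλ = 155.2° (east) — does not cross 180°.
Leg 2: -1.7° → +31.2°, shortest Δλ = 32.9° (east) — does not cross 180°.
Leg 3: +31.2° → +102.4°, shortest Δλ = 71.2° (east) — does not cross 180°.
Leg 4: +102.4° → +92.7°, shortest Δλ = -9.7° (west) — does not cross 180°.
Total crossings: 0.

0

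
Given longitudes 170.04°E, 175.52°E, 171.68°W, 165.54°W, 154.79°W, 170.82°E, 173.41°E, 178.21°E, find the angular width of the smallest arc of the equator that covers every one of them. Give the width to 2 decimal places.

Sort the longitudes: -171.68°, -165.54°, -154.79°, +170.04°, +170.82°, +173.41°, +175.52°, +178.21°.
Eastward gaps between consecutive values (wrapping around): 6.14°, 10.75°, 324.83°, 0.78°, 2.59°, 2.11°, 2.69°, 10.11°.
Largest gap = 324.83° ⇒ minimal covering band is its complement: 360° − 324.83° = 35.17°.
Band runs from +170.04° eastward to -154.79°, crossing the antimeridian.

35.17°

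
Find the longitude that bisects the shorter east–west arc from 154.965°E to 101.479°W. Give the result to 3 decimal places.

153.257°W

Signed shortest Δλ from +154.965° to -101.479° is +103.556°.
Midpoint longitude = +154.965° + (+103.556°)/2 = +154.965° + 51.778° = +206.743°.
Normalise into (−180°, 180°]: -153.257°.
(The naïve average (+154.965 + -101.479)/2 = 26.743° is on the wrong side of the globe.)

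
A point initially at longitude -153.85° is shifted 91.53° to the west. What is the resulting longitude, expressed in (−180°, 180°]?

+114.62°

Start at -153.85°; shift −91.53° → -245.38°.
-245.38° lies outside (−180°, 180°]; add 360° → +114.62°.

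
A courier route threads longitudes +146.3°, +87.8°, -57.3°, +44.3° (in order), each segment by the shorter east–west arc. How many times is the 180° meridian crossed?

Leg 1: +146.3° → +87.8°, shortest Δλ = -58.5° (west) — does not cross 180°.
Leg 2: +87.8° → -57.3°, shortest Δλ = -145.1° (west) — does not cross 180°.
Leg 3: -57.3° → +44.3°, shortest Δλ = 101.6° (east) — does not cross 180°.
Total crossings: 0.

0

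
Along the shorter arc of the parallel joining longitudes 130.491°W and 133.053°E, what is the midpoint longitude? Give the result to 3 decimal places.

Signed shortest Δλ from -130.491° to +133.053° is -96.456°.
Midpoint longitude = -130.491° + (-96.456°)/2 = -130.491° − 48.228° = -178.719°.
(The naïve average (-130.491 + +133.053)/2 = 1.281° is on the wrong side of the globe.)

178.719°W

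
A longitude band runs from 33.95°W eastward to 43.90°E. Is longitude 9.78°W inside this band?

Yes

Band width going east from -33.95° to +43.90°: ((43.90 − -33.95) mod 360) = 77.85°.
Offset of -9.78° east of the west edge: ((-9.78 − -33.95) mod 360) = 24.17°.
24.17° ≤ 77.85° ⇒ inside.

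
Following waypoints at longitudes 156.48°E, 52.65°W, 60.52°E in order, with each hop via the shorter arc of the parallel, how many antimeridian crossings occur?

Leg 1: +156.48° → -52.65°, shortest Δλ = 150.87° (east) — crosses 180°.
Leg 2: -52.65° → +60.52°, shortest Δλ = 113.17° (east) — does not cross 180°.
Total crossings: 1.

1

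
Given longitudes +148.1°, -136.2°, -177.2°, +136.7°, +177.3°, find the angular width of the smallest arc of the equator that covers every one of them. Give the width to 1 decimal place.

87.1°

Sort the longitudes: -177.2°, -136.2°, +136.7°, +148.1°, +177.3°.
Eastward gaps between consecutive values (wrapping around): 41.0°, 272.9°, 11.4°, 29.2°, 5.5°.
Largest gap = 272.9° ⇒ minimal covering band is its complement: 360° − 272.9° = 87.1°.
Band runs from +136.7° eastward to -136.2°, crossing the antimeridian.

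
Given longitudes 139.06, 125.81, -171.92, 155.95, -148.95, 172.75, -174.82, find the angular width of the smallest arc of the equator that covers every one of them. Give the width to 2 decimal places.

85.24°

Sort the longitudes: -174.82°, -171.92°, -148.95°, +125.81°, +139.06°, +155.95°, +172.75°.
Eastward gaps between consecutive values (wrapping around): 2.90°, 22.97°, 274.76°, 13.25°, 16.89°, 16.80°, 12.43°.
Largest gap = 274.76° ⇒ minimal covering band is its complement: 360° − 274.76° = 85.24°.
Band runs from +125.81° eastward to -148.95°, crossing the antimeridian.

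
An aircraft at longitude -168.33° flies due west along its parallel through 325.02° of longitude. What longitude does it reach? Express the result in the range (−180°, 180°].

Start at -168.33°; shift −325.02° → -493.35°.
-493.35° lies outside (−180°, 180°]; add 360° → -133.35°.

-133.35°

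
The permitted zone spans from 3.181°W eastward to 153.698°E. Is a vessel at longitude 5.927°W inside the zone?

No

Band width going east from -3.181° to +153.698°: ((153.698 − -3.181) mod 360) = 156.879°.
Offset of -5.927° east of the west edge: ((-5.927 − -3.181) mod 360) = 357.254°.
357.254° > 156.879° ⇒ outside.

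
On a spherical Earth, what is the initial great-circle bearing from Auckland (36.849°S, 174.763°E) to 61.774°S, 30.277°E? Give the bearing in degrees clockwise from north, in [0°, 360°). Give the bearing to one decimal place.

196.4°

Δλ = 30.277 − 174.763 = -144.486°.
θ = atan2( sin Δλ · cos φ₂ , cos φ₁ · sin φ₂ − sin φ₁ · cos φ₂ · cos Δλ )
  = atan2(-0.27474, -0.93593) = -163.641° → normalised to [0°, 360°): 196.359°.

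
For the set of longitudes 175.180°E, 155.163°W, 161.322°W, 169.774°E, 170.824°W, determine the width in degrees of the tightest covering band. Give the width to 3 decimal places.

35.063°

Sort the longitudes: -170.824°, -161.322°, -155.163°, +169.774°, +175.180°.
Eastward gaps between consecutive values (wrapping around): 9.502°, 6.159°, 324.937°, 5.406°, 13.996°.
Largest gap = 324.937° ⇒ minimal covering band is its complement: 360° − 324.937° = 35.063°.
Band runs from +169.774° eastward to -155.163°, crossing the antimeridian.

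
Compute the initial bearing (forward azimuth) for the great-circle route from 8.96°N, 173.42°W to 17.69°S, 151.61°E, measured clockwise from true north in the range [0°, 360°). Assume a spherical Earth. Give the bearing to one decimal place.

232.3°

Δλ = 151.61 − -173.42 = 325.03°; wrapped into (−180°, 180°]: -34.97°.
θ = atan2( sin Δλ · cos φ₂ , cos φ₁ · sin φ₂ − sin φ₁ · cos φ₂ · cos Δλ )
  = atan2(-0.54605, -0.42175) = -127.681° → normalised to [0°, 360°): 232.319°.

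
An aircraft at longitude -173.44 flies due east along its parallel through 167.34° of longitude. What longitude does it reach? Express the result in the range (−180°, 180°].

-6.10°

Start at -173.44°; shift +167.34° → -6.10°.
-6.10° already lies in (−180°, 180°].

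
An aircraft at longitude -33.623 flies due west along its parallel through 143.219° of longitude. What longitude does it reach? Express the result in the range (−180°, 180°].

Start at -33.623°; shift −143.219° → -176.842°.
-176.842° already lies in (−180°, 180°].

-176.842°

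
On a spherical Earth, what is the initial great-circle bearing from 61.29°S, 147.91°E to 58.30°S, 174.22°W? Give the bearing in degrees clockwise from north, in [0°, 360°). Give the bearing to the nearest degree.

Δλ = -174.22 − 147.91 = -322.13°; wrapped into (−180°, 180°]: 37.87°.
θ = atan2( sin Δλ · cos φ₂ , cos φ₁ · sin φ₂ − sin φ₁ · cos φ₂ · cos Δλ )
  = atan2(0.32257, -0.04490) = 97.923° → normalised to [0°, 360°): 97.923°.

98°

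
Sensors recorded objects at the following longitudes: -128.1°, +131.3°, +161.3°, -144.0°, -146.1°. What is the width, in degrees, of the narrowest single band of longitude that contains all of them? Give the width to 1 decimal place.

100.6°

Sort the longitudes: -146.1°, -144.0°, -128.1°, +131.3°, +161.3°.
Eastward gaps between consecutive values (wrapping around): 2.1°, 15.9°, 259.4°, 30.0°, 52.6°.
Largest gap = 259.4° ⇒ minimal covering band is its complement: 360° − 259.4° = 100.6°.
Band runs from +131.3° eastward to -128.1°, crossing the antimeridian.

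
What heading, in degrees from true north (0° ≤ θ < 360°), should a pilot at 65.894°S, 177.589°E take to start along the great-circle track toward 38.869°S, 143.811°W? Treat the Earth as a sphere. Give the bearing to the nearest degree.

58°

Δλ = -143.811 − 177.589 = -321.400°; wrapped into (−180°, 180°]: 38.600°.
θ = atan2( sin Δλ · cos φ₂ , cos φ₁ · sin φ₂ − sin φ₁ · cos φ₂ · cos Δλ )
  = atan2(0.48574, 0.29911) = 58.376° → normalised to [0°, 360°): 58.376°.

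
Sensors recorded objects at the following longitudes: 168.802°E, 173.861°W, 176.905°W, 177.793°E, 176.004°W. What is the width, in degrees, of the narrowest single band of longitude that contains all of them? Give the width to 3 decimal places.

17.337°

Sort the longitudes: -176.905°, -176.004°, -173.861°, +168.802°, +177.793°.
Eastward gaps between consecutive values (wrapping around): 0.901°, 2.143°, 342.663°, 8.991°, 5.302°.
Largest gap = 342.663° ⇒ minimal covering band is its complement: 360° − 342.663° = 17.337°.
Band runs from +168.802° eastward to -173.861°, crossing the antimeridian.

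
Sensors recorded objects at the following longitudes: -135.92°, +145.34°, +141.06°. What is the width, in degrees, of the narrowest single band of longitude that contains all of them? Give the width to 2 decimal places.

83.02°

Sort the longitudes: -135.92°, +141.06°, +145.34°.
Eastward gaps between consecutive values (wrapping around): 276.98°, 4.28°, 78.74°.
Largest gap = 276.98° ⇒ minimal covering band is its complement: 360° − 276.98° = 83.02°.
Band runs from +141.06° eastward to -135.92°, crossing the antimeridian.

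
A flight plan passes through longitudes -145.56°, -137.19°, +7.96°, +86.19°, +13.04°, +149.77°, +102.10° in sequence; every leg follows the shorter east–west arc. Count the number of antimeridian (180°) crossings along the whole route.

Leg 1: -145.56° → -137.19°, shortest Δλ = 8.37° (east) — does not cross 180°.
Leg 2: -137.19° → +7.96°, shortest Δλ = 145.15° (east) — does not cross 180°.
Leg 3: +7.96° → +86.19°, shortest Δλ = 78.23° (east) — does not cross 180°.
Leg 4: +86.19° → +13.04°, shortest Δλ = -73.15° (west) — does not cross 180°.
Leg 5: +13.04° → +149.77°, shortest Δλ = 136.73° (east) — does not cross 180°.
Leg 6: +149.77° → +102.10°, shortest Δλ = -47.67° (west) — does not cross 180°.
Total crossings: 0.

0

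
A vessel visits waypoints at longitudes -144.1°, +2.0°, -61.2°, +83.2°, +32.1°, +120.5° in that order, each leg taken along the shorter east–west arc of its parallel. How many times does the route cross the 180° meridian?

0

Leg 1: -144.1° → +2.0°, shortest Δλ = 146.1° (east) — does not cross 180°.
Leg 2: +2.0° → -61.2°, shortest Δλ = -63.2° (west) — does not cross 180°.
Leg 3: -61.2° → +83.2°, shortest Δλ = 144.4° (east) — does not cross 180°.
Leg 4: +83.2° → +32.1°, shortest Δλ = -51.1° (west) — does not cross 180°.
Leg 5: +32.1° → +120.5°, shortest Δλ = 88.4° (east) — does not cross 180°.
Total crossings: 0.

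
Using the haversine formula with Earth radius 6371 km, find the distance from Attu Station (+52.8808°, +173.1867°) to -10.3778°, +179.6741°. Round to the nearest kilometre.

Δλ = 179.6741 − 173.1867 = 6.4874°.
Δφ = -10.3778 − 52.8808 = -63.2586°.
a = sin²(Δφ/2) + cos φ₁ · cos φ₂ · sin²(Δλ/2) = 0.276918.
c = 2·atan2(√a, √(1−a)) = 1.10832 rad → d = 6371·c ≈ 7061.12 km.

7061 km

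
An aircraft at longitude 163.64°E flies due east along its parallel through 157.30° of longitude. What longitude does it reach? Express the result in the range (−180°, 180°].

Start at +163.64°; shift +157.30° → +320.94°.
+320.94° lies outside (−180°, 180°]; subtract 360° → -39.06°.

39.06°W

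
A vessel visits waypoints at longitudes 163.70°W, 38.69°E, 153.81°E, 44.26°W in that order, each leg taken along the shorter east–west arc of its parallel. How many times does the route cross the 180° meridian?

2

Leg 1: -163.70° → +38.69°, shortest Δλ = -157.61° (west) — crosses 180°.
Leg 2: +38.69° → +153.81°, shortest Δλ = 115.12° (east) — does not cross 180°.
Leg 3: +153.81° → -44.26°, shortest Δλ = 161.93° (east) — crosses 180°.
Total crossings: 2.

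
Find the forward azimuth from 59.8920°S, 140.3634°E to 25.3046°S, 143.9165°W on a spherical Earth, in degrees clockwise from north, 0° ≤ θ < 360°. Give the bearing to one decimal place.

Δλ = -143.9165 − 140.3634 = -284.2799°; wrapped into (−180°, 180°]: 75.7201°.
θ = atan2( sin Δλ · cos φ₂ , cos φ₁ · sin φ₂ − sin φ₁ · cos φ₂ · cos Δλ )
  = atan2(0.87612, -0.02151) = 91.406° → normalised to [0°, 360°): 91.406°.

91.4°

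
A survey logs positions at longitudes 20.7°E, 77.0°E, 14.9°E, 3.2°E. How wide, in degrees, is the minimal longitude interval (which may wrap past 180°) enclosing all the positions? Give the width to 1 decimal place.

Sort the longitudes: +3.2°, +14.9°, +20.7°, +77.0°.
Eastward gaps between consecutive values (wrapping around): 11.7°, 5.8°, 56.3°, 286.2°.
Largest gap = 286.2° ⇒ minimal covering band is its complement: 360° − 286.2° = 73.8°.
Band runs from +3.2° eastward to +77.0°.

73.8°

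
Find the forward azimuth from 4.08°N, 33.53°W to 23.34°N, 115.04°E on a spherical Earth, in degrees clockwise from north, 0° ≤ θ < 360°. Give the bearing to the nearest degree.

47°

Δλ = 115.04 − -33.53 = 148.57°.
θ = atan2( sin Δλ · cos φ₂ , cos φ₁ · sin φ₂ − sin φ₁ · cos φ₂ · cos Δλ )
  = atan2(0.47879, 0.45092) = 46.716° → normalised to [0°, 360°): 46.716°.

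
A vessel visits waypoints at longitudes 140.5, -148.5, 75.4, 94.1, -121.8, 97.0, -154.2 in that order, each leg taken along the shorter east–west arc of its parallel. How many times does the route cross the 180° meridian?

Leg 1: +140.5° → -148.5°, shortest Δλ = 71.0° (east) — crosses 180°.
Leg 2: -148.5° → +75.4°, shortest Δλ = -136.1° (west) — crosses 180°.
Leg 3: +75.4° → +94.1°, shortest Δλ = 18.7° (east) — does not cross 180°.
Leg 4: +94.1° → -121.8°, shortest Δλ = 144.1° (east) — crosses 180°.
Leg 5: -121.8° → +97.0°, shortest Δλ = -141.2° (west) — crosses 180°.
Leg 6: +97.0° → -154.2°, shortest Δλ = 108.8° (east) — crosses 180°.
Total crossings: 5.

5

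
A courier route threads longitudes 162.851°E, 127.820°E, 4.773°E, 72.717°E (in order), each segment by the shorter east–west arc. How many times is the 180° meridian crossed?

0

Leg 1: +162.851° → +127.820°, shortest Δλ = -35.031° (west) — does not cross 180°.
Leg 2: +127.820° → +4.773°, shortest Δλ = -123.047° (west) — does not cross 180°.
Leg 3: +4.773° → +72.717°, shortest Δλ = 67.944° (east) — does not cross 180°.
Total crossings: 0.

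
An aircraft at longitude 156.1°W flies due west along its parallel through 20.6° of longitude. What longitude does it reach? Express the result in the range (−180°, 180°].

176.7°W

Start at -156.1°; shift −20.6° → -176.7°.
-176.7° already lies in (−180°, 180°].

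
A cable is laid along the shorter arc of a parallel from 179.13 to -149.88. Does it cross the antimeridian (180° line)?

Naïve |-149.88 − 179.13| = 329.01° > 180°, so the shorter arc goes the other way round — across 180°.
Signed shortest Δλ = ((-149.88 − 179.13 + 180) mod 360) − 180 = 30.99°.
Going east by 30.99° from +179.13° passes through 180° before reaching -149.88°.

Yes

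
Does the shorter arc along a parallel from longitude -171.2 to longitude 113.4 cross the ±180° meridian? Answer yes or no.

Naïve |113.4 − -171.2| = 284.6° > 180°, so the shorter arc goes the other way round — across 180°.
Signed shortest Δλ = ((113.4 − -171.2 + 180) mod 360) − 180 = -75.4°.
Going west by 75.4° from -171.2° passes through 180° before reaching +113.4°.

Yes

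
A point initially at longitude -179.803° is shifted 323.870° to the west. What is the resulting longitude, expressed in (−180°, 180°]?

Start at -179.803°; shift −323.870° → -503.673°.
-503.673° lies outside (−180°, 180°]; add 360° → -143.673°.

-143.673°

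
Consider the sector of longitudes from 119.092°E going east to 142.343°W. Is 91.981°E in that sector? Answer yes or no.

Band width going east from +119.092° to -142.343°: ((-142.343 − 119.092) mod 360) = 98.565°.
Offset of +91.981° east of the west edge: ((91.981 − 119.092) mod 360) = 332.889°.
332.889° > 98.565° ⇒ outside.

No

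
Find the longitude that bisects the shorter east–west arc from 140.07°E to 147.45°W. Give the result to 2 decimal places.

176.31°E

Signed shortest Δλ from +140.07° to -147.45° is +72.48°.
Midpoint longitude = +140.07° + (+72.48°)/2 = +140.07° + 36.24° = +176.31°.
(The naïve average (+140.07 + -147.45)/2 = -3.69° is on the wrong side of the globe.)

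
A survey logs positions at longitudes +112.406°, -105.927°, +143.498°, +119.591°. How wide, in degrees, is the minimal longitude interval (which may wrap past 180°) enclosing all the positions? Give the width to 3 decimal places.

Sort the longitudes: -105.927°, +112.406°, +119.591°, +143.498°.
Eastward gaps between consecutive values (wrapping around): 218.333°, 7.185°, 23.907°, 110.575°.
Largest gap = 218.333° ⇒ minimal covering band is its complement: 360° − 218.333° = 141.667°.
Band runs from +112.406° eastward to -105.927°, crossing the antimeridian.

141.667°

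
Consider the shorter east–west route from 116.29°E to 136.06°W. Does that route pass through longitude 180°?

Naïve |-136.06 − 116.29| = 252.35° > 180°, so the shorter arc goes the other way round — across 180°.
Signed shortest Δλ = ((-136.06 − 116.29 + 180) mod 360) − 180 = 107.65°.
Going east by 107.65° from +116.29° passes through 180° before reaching -136.06°.

Yes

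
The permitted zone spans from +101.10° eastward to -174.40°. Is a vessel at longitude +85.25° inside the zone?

Band width going east from +101.10° to -174.40°: ((-174.40 − 101.10) mod 360) = 84.50°.
Offset of +85.25° east of the west edge: ((85.25 − 101.10) mod 360) = 344.15°.
344.15° > 84.50° ⇒ outside.

No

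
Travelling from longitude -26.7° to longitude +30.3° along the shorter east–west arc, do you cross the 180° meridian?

No

Signed shortest Δλ = ((30.3 − -26.7 + 180) mod 360) − 180 = 57.0°.
Going east by 57.0° from -26.7° reaches +30.3° without touching 180°.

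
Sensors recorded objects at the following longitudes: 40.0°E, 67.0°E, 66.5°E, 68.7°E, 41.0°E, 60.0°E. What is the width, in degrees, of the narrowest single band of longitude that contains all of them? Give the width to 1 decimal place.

28.7°

Sort the longitudes: +40.0°, +41.0°, +60.0°, +66.5°, +67.0°, +68.7°.
Eastward gaps between consecutive values (wrapping around): 1.0°, 19.0°, 6.5°, 0.5°, 1.7°, 331.3°.
Largest gap = 331.3° ⇒ minimal covering band is its complement: 360° − 331.3° = 28.7°.
Band runs from +40.0° eastward to +68.7°.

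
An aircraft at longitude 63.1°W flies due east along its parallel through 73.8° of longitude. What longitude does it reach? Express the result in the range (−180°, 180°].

Start at -63.1°; shift +73.8° → +10.7°.
+10.7° already lies in (−180°, 180°].

10.7°E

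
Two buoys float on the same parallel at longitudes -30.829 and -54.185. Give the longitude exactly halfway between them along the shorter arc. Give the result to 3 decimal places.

Signed shortest Δλ from -30.829° to -54.185° is -23.356°.
Midpoint longitude = -30.829° + (-23.356°)/2 = -30.829° − 11.678° = -42.507°.

-42.507°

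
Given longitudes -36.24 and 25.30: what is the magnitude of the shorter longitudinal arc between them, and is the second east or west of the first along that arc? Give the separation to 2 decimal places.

61.54° east

Raw difference: 25.30 − -36.24 = 61.54°.
Normalise into (−180°, 180°]: 61.54° stays 61.54°.
Positive ⇒ the second point lies to the east; separation 61.54°.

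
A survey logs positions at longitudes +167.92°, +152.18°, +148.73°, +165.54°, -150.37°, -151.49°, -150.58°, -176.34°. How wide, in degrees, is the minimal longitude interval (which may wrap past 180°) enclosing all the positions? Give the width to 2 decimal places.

60.90°

Sort the longitudes: -176.34°, -151.49°, -150.58°, -150.37°, +148.73°, +152.18°, +165.54°, +167.92°.
Eastward gaps between consecutive values (wrapping around): 24.85°, 0.91°, 0.21°, 299.10°, 3.45°, 13.36°, 2.38°, 15.74°.
Largest gap = 299.10° ⇒ minimal covering band is its complement: 360° − 299.10° = 60.90°.
Band runs from +148.73° eastward to -150.37°, crossing the antimeridian.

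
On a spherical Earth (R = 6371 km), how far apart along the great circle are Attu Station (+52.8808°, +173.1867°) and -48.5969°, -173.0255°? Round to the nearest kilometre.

Δλ = -173.0255 − 173.1867 = -346.2122°; wrapped into (−180°, 180°]: 13.7878°.
Δφ = -48.5969 − 52.8808 = -101.4777°.
a = sin²(Δφ/2) + cos φ₁ · cos φ₂ · sin²(Δλ/2) = 0.605243.
c = 2·atan2(√a, √(1−a)) = 1.78287 rad → d = 6371·c ≈ 11358.66 km.

11359 km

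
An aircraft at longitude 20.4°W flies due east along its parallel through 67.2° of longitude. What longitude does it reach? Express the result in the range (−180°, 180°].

Start at -20.4°; shift +67.2° → +46.8°.
+46.8° already lies in (−180°, 180°].

46.8°E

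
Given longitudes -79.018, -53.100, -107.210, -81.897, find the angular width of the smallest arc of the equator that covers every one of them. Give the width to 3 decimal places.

Sort the longitudes: -107.210°, -81.897°, -79.018°, -53.100°.
Eastward gaps between consecutive values (wrapping around): 25.313°, 2.879°, 25.918°, 305.890°.
Largest gap = 305.890° ⇒ minimal covering band is its complement: 360° − 305.890° = 54.110°.
Band runs from -107.210° eastward to -53.100°.

54.110°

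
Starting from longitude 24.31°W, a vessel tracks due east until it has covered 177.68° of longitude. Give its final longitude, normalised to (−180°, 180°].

153.37°E

Start at -24.31°; shift +177.68° → +153.37°.
+153.37° already lies in (−180°, 180°].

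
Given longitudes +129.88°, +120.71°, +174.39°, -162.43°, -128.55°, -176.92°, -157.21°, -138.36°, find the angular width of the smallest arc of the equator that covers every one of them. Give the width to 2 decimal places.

Sort the longitudes: -176.92°, -162.43°, -157.21°, -138.36°, -128.55°, +120.71°, +129.88°, +174.39°.
Eastward gaps between consecutive values (wrapping around): 14.49°, 5.22°, 18.85°, 9.81°, 249.26°, 9.17°, 44.51°, 8.69°.
Largest gap = 249.26° ⇒ minimal covering band is its complement: 360° − 249.26° = 110.74°.
Band runs from +120.71° eastward to -128.55°, crossing the antimeridian.

110.74°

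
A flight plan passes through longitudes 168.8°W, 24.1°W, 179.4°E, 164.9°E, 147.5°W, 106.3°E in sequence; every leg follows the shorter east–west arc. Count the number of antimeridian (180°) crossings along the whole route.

Leg 1: -168.8° → -24.1°, shortest Δλ = 144.7° (east) — does not cross 180°.
Leg 2: -24.1° → +179.4°, shortest Δλ = -156.5° (west) — crosses 180°.
Leg 3: +179.4° → +164.9°, shortest Δλ = -14.5° (west) — does not cross 180°.
Leg 4: +164.9° → -147.5°, shortest Δλ = 47.6° (east) — crosses 180°.
Leg 5: -147.5° → +106.3°, shortest Δλ = -106.2° (west) — crosses 180°.
Total crossings: 3.

3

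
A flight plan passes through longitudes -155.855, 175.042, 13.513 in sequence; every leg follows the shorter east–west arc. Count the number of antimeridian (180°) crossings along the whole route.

1

Leg 1: -155.855° → +175.042°, shortest Δλ = -29.103° (west) — crosses 180°.
Leg 2: +175.042° → +13.513°, shortest Δλ = -161.529° (west) — does not cross 180°.
Total crossings: 1.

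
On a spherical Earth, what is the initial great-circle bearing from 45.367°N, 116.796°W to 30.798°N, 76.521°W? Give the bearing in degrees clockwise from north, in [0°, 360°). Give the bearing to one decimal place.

100.9°

Δλ = -76.521 − -116.796 = 40.275°.
θ = atan2( sin Δλ · cos φ₂ , cos φ₁ · sin φ₂ − sin φ₁ · cos φ₂ · cos Δλ )
  = atan2(0.55529, -0.10665) = 100.871° → normalised to [0°, 360°): 100.871°.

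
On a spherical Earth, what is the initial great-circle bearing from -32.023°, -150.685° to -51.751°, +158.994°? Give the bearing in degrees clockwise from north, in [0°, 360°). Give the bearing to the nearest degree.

226°

Δλ = 158.994 − -150.685 = 309.679°; wrapped into (−180°, 180°]: -50.321°.
θ = atan2( sin Δλ · cos φ₂ , cos φ₁ · sin φ₂ − sin φ₁ · cos φ₂ · cos Δλ )
  = atan2(-0.47646, -0.45623) = -133.757° → normalised to [0°, 360°): 226.243°.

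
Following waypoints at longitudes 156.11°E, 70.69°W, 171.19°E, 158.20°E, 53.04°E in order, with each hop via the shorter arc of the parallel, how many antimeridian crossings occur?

Leg 1: +156.11° → -70.69°, shortest Δλ = 133.2° (east) — crosses 180°.
Leg 2: -70.69° → +171.19°, shortest Δλ = -118.12° (west) — crosses 180°.
Leg 3: +171.19° → +158.20°, shortest Δλ = -12.99° (west) — does not cross 180°.
Leg 4: +158.20° → +53.04°, shortest Δλ = -105.16° (west) — does not cross 180°.
Total crossings: 2.

2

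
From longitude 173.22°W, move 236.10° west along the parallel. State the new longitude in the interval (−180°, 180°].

Start at -173.22°; shift −236.10° → -409.32°.
-409.32° lies outside (−180°, 180°]; add 360° → -49.32°.

49.32°W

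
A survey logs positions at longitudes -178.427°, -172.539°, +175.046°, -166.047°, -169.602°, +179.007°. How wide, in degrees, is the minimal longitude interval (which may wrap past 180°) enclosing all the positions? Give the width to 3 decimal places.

Sort the longitudes: -178.427°, -172.539°, -169.602°, -166.047°, +175.046°, +179.007°.
Eastward gaps between consecutive values (wrapping around): 5.888°, 2.937°, 3.555°, 341.093°, 3.961°, 2.566°.
Largest gap = 341.093° ⇒ minimal covering band is its complement: 360° − 341.093° = 18.907°.
Band runs from +175.046° eastward to -166.047°, crossing the antimeridian.

18.907°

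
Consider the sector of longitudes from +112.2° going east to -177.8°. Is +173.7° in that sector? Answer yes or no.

Yes

Band width going east from +112.2° to -177.8°: ((-177.8 − 112.2) mod 360) = 70.0°.
Offset of +173.7° east of the west edge: ((173.7 − 112.2) mod 360) = 61.5°.
61.5° ≤ 70.0° ⇒ inside.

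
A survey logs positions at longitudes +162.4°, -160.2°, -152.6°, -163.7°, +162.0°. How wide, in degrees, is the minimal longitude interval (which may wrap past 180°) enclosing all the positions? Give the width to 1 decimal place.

45.4°

Sort the longitudes: -163.7°, -160.2°, -152.6°, +162.0°, +162.4°.
Eastward gaps between consecutive values (wrapping around): 3.5°, 7.6°, 314.6°, 0.4°, 33.9°.
Largest gap = 314.6° ⇒ minimal covering band is its complement: 360° − 314.6° = 45.4°.
Band runs from +162.0° eastward to -152.6°, crossing the antimeridian.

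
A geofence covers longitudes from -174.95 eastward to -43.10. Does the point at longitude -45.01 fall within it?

Band width going east from -174.95° to -43.10°: ((-43.10 − -174.95) mod 360) = 131.85°.
Offset of -45.01° east of the west edge: ((-45.01 − -174.95) mod 360) = 129.94°.
129.94° ≤ 131.85° ⇒ inside.

Yes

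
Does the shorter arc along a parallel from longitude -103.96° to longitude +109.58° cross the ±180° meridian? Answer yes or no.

Naïve |109.58 − -103.96| = 213.54° > 180°, so the shorter arc goes the other way round — across 180°.
Signed shortest Δλ = ((109.58 − -103.96 + 180) mod 360) − 180 = -146.46°.
Going west by 146.46° from -103.96° passes through 180° before reaching +109.58°.

Yes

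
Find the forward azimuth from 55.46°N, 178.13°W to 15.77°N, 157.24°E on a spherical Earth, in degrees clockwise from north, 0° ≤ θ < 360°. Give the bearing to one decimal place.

Δλ = 157.24 − -178.13 = 335.37°; wrapped into (−180°, 180°]: -24.63°.
θ = atan2( sin Δλ · cos φ₂ , cos φ₁ · sin φ₂ − sin φ₁ · cos φ₂ · cos Δλ )
  = atan2(-0.40107, -0.56651) = -144.703° → normalised to [0°, 360°): 215.297°.

215.3°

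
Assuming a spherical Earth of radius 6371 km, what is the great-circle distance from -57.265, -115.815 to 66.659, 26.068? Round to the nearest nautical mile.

9619 nmi

Δλ = 26.068 − -115.815 = 141.883°.
Δφ = 66.659 − -57.265 = 123.924°.
a = sin²(Δφ/2) + cos φ₁ · cos φ₂ · sin²(Δλ/2) = 0.970451.
c = 2·atan2(√a, √(1−a)) = 2.79608 rad → d = 6371·c ≈ 17813.81 km ≈ 9618.69 nmi.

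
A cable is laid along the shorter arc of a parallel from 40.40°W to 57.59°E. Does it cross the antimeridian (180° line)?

No

Signed shortest Δλ = ((57.59 − -40.40 + 180) mod 360) − 180 = 97.99°.
Going east by 97.99° from -40.40° reaches +57.59° without touching 180°.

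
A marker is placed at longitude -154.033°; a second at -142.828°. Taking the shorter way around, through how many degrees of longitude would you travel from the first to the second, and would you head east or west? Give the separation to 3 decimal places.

11.205° east

Raw difference: -142.828 − -154.033 = 11.205°.
Normalise into (−180°, 180°]: 11.205° stays 11.205°.
Positive ⇒ the second point lies to the east; separation 11.205°.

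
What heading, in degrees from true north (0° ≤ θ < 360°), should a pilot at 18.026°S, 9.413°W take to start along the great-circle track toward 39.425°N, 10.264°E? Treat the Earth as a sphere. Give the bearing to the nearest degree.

Δλ = 10.264 − -9.413 = 19.677°.
θ = atan2( sin Δλ · cos φ₂ , cos φ₁ · sin φ₂ − sin φ₁ · cos φ₂ · cos Δλ )
  = atan2(0.26010, 0.82897) = 17.420° → normalised to [0°, 360°): 17.420°.

17°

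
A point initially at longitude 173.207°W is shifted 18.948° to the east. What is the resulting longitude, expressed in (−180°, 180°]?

154.259°W

Start at -173.207°; shift +18.948° → -154.259°.
-154.259° already lies in (−180°, 180°].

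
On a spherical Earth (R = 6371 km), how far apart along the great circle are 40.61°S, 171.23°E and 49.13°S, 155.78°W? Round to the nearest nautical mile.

1480 nmi

Δλ = -155.78 − 171.23 = -327.01°; wrapped into (−180°, 180°]: 32.99°.
Δφ = -49.13 − -40.61 = -8.52°.
a = sin²(Δφ/2) + cos φ₁ · cos φ₂ · sin²(Δλ/2) = 0.045565.
c = 2·atan2(√a, √(1−a)) = 0.43023 rad → d = 6371·c ≈ 2740.98 km ≈ 1480.01 nmi.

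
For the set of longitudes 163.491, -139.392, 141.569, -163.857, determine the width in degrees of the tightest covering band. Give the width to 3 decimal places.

79.039°

Sort the longitudes: -163.857°, -139.392°, +141.569°, +163.491°.
Eastward gaps between consecutive values (wrapping around): 24.465°, 280.961°, 21.922°, 32.652°.
Largest gap = 280.961° ⇒ minimal covering band is its complement: 360° − 280.961° = 79.039°.
Band runs from +141.569° eastward to -139.392°, crossing the antimeridian.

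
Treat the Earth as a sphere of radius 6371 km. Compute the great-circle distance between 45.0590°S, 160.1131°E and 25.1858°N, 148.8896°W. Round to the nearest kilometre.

Δλ = -148.8896 − 160.1131 = -309.0027°; wrapped into (−180°, 180°]: 50.9973°.
Δφ = 25.1858 − -45.0590 = 70.2448°.
a = sin²(Δφ/2) + cos φ₁ · cos φ₂ · sin²(Δλ/2) = 0.449461.
c = 2·atan2(√a, √(1−a)) = 1.46955 rad → d = 6371·c ≈ 9362.47 km.

9362 km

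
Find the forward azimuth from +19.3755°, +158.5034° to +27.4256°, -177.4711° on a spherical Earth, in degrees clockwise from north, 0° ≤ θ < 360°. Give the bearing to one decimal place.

Δλ = -177.4711 − 158.5034 = -335.9745°; wrapped into (−180°, 180°]: 24.0255°.
θ = atan2( sin Δλ · cos φ₂ , cos φ₁ · sin φ₂ − sin φ₁ · cos φ₂ · cos Δλ )
  = atan2(0.36138, 0.16555) = 65.387° → normalised to [0°, 360°): 65.387°.

65.4°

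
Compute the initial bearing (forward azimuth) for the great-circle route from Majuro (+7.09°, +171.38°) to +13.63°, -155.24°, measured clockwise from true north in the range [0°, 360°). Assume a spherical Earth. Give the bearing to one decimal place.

Δλ = -155.24 − 171.38 = -326.62°; wrapped into (−180°, 180°]: 33.38°.
θ = atan2( sin Δλ · cos φ₂ , cos φ₁ · sin φ₂ − sin φ₁ · cos φ₂ · cos Δλ )
  = atan2(0.53469, 0.13368) = 75.963° → normalised to [0°, 360°): 75.963°.

76.0°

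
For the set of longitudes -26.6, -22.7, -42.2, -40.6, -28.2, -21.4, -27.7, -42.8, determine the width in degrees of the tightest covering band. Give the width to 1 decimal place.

21.4°

Sort the longitudes: -42.8°, -42.2°, -40.6°, -28.2°, -27.7°, -26.6°, -22.7°, -21.4°.
Eastward gaps between consecutive values (wrapping around): 0.6°, 1.6°, 12.4°, 0.5°, 1.1°, 3.9°, 1.3°, 338.6°.
Largest gap = 338.6° ⇒ minimal covering band is its complement: 360° − 338.6° = 21.4°.
Band runs from -42.8° eastward to -21.4°.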